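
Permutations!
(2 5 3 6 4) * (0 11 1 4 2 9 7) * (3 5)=[11, 4, 3, 6, 9, 5, 2, 0, 8, 7, 10, 1]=(0 11 1 4 9 7)(2 3 6)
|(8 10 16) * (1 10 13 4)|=|(1 10 16 8 13 4)|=6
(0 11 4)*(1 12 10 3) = (0 11 4)(1 12 10 3) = [11, 12, 2, 1, 0, 5, 6, 7, 8, 9, 3, 4, 10]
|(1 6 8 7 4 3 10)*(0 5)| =|(0 5)(1 6 8 7 4 3 10)| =14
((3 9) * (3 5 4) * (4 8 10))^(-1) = ((3 9 5 8 10 4))^(-1) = (3 4 10 8 5 9)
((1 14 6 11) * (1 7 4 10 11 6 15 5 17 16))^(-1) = ((1 14 15 5 17 16)(4 10 11 7))^(-1) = (1 16 17 5 15 14)(4 7 11 10)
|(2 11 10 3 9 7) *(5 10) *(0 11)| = 8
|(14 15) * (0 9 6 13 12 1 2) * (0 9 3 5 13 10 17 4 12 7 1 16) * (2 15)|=16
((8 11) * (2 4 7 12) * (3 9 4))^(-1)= (2 12 7 4 9 3)(8 11)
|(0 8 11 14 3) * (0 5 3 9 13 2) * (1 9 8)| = |(0 1 9 13 2)(3 5)(8 11 14)| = 30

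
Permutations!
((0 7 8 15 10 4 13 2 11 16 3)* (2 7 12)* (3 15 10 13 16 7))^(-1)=(0 3 13 15 16 4 10 8 7 11 2 12)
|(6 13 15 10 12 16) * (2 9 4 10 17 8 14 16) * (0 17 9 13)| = 42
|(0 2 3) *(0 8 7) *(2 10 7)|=3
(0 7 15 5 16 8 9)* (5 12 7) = (0 5 16 8 9)(7 15 12) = [5, 1, 2, 3, 4, 16, 6, 15, 9, 0, 10, 11, 7, 13, 14, 12, 8]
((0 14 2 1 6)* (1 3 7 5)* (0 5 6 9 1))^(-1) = ((0 14 2 3 7 6 5)(1 9))^(-1) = (0 5 6 7 3 2 14)(1 9)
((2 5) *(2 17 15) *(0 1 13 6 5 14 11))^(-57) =((0 1 13 6 5 17 15 2 14 11))^(-57) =(0 6 15 11 13 17 14 1 5 2)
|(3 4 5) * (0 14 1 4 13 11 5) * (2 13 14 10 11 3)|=10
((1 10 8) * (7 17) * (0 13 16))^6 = (17)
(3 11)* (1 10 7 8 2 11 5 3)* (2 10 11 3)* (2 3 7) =(1 11)(2 7 8 10)(3 5) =[0, 11, 7, 5, 4, 3, 6, 8, 10, 9, 2, 1]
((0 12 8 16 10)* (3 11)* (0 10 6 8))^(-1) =(0 12)(3 11)(6 16 8)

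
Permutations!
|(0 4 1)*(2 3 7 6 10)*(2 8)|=6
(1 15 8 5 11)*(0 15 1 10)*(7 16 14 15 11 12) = (0 11 10)(5 12 7 16 14 15 8) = [11, 1, 2, 3, 4, 12, 6, 16, 5, 9, 0, 10, 7, 13, 15, 8, 14]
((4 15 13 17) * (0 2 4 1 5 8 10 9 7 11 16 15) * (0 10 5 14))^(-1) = (0 14 1 17 13 15 16 11 7 9 10 4 2)(5 8)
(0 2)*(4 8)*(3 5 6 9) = (0 2)(3 5 6 9)(4 8) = [2, 1, 0, 5, 8, 6, 9, 7, 4, 3]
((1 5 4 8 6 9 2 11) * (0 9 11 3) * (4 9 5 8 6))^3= (0 2 5 3 9)(1 6 8 11 4)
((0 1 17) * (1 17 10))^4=(17)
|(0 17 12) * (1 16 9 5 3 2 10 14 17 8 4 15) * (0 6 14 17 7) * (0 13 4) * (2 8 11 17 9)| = |(0 11 17 12 6 14 7 13 4 15 1 16 2 10 9 5 3 8)| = 18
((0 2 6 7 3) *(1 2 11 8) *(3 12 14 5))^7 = (0 12 1 3 7 8 5 6 11 14 2)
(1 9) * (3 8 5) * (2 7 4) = (1 9)(2 7 4)(3 8 5) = [0, 9, 7, 8, 2, 3, 6, 4, 5, 1]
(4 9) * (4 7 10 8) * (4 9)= (7 10 8 9)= [0, 1, 2, 3, 4, 5, 6, 10, 9, 7, 8]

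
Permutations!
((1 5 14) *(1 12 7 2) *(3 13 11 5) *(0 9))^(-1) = ((0 9)(1 3 13 11 5 14 12 7 2))^(-1) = (0 9)(1 2 7 12 14 5 11 13 3)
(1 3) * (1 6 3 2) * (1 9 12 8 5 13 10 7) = (1 2 9 12 8 5 13 10 7)(3 6) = [0, 2, 9, 6, 4, 13, 3, 1, 5, 12, 7, 11, 8, 10]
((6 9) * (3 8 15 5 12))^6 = ((3 8 15 5 12)(6 9))^6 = (3 8 15 5 12)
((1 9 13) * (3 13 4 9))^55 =((1 3 13)(4 9))^55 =(1 3 13)(4 9)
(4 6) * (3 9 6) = [0, 1, 2, 9, 3, 5, 4, 7, 8, 6] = (3 9 6 4)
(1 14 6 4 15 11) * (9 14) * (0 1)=(0 1 9 14 6 4 15 11)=[1, 9, 2, 3, 15, 5, 4, 7, 8, 14, 10, 0, 12, 13, 6, 11]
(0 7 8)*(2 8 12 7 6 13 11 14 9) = [6, 1, 8, 3, 4, 5, 13, 12, 0, 2, 10, 14, 7, 11, 9] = (0 6 13 11 14 9 2 8)(7 12)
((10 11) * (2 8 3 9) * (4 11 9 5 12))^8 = (2 9 10 11 4 12 5 3 8)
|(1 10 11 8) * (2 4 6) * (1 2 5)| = 8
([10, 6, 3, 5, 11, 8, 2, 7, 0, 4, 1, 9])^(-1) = (0 8 5 3 2 6 1 10)(4 9 11)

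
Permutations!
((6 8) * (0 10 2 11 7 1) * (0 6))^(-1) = (0 8 6 1 7 11 2 10)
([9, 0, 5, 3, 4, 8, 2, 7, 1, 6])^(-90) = (0 9 6 2 5 8 1)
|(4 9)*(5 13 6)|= 6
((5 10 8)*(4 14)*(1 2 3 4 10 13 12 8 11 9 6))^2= (1 3 14 11 6 2 4 10 9)(5 12)(8 13)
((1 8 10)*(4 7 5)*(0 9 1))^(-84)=(0 9 1 8 10)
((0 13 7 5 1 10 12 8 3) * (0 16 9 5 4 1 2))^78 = ((0 13 7 4 1 10 12 8 3 16 9 5 2))^78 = (16)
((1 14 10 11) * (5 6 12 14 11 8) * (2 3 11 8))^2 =((1 8 5 6 12 14 10 2 3 11))^2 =(1 5 12 10 3)(2 11 8 6 14)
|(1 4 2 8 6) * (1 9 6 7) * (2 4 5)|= 10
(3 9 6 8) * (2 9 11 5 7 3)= (2 9 6 8)(3 11 5 7)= [0, 1, 9, 11, 4, 7, 8, 3, 2, 6, 10, 5]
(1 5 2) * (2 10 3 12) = (1 5 10 3 12 2) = [0, 5, 1, 12, 4, 10, 6, 7, 8, 9, 3, 11, 2]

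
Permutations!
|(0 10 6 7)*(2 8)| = 4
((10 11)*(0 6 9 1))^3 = (0 1 9 6)(10 11)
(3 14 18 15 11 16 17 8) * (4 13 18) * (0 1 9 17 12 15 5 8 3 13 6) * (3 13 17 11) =[1, 9, 2, 14, 6, 8, 0, 7, 17, 11, 10, 16, 15, 18, 4, 3, 12, 13, 5] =(0 1 9 11 16 12 15 3 14 4 6)(5 8 17 13 18)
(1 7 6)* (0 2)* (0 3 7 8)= [2, 8, 3, 7, 4, 5, 1, 6, 0]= (0 2 3 7 6 1 8)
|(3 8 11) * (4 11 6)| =5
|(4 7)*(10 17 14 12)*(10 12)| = 6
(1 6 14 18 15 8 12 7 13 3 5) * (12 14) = [0, 6, 2, 5, 4, 1, 12, 13, 14, 9, 10, 11, 7, 3, 18, 8, 16, 17, 15] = (1 6 12 7 13 3 5)(8 14 18 15)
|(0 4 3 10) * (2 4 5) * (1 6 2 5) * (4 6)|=10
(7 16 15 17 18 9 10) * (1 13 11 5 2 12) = [0, 13, 12, 3, 4, 2, 6, 16, 8, 10, 7, 5, 1, 11, 14, 17, 15, 18, 9] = (1 13 11 5 2 12)(7 16 15 17 18 9 10)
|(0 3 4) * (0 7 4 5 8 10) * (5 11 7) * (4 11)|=|(0 3 4 5 8 10)(7 11)|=6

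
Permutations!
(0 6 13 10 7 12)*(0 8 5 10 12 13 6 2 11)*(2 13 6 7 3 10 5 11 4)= (0 13 12 8 11)(2 4)(3 10)(6 7)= [13, 1, 4, 10, 2, 5, 7, 6, 11, 9, 3, 0, 8, 12]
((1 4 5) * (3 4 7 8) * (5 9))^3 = ((1 7 8 3 4 9 5))^3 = (1 3 5 8 9 7 4)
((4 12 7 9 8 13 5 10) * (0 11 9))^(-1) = (0 7 12 4 10 5 13 8 9 11)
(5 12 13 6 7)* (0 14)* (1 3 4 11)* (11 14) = [11, 3, 2, 4, 14, 12, 7, 5, 8, 9, 10, 1, 13, 6, 0] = (0 11 1 3 4 14)(5 12 13 6 7)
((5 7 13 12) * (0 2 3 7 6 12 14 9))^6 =((0 2 3 7 13 14 9)(5 6 12))^6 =(0 9 14 13 7 3 2)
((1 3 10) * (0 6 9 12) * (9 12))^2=((0 6 12)(1 3 10))^2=(0 12 6)(1 10 3)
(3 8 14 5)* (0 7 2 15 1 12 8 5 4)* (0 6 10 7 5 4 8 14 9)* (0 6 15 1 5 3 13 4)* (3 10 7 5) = (0 10 5 13 4 15 3)(1 12 14 8 9 6 7 2) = [10, 12, 1, 0, 15, 13, 7, 2, 9, 6, 5, 11, 14, 4, 8, 3]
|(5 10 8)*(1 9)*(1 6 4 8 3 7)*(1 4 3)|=|(1 9 6 3 7 4 8 5 10)|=9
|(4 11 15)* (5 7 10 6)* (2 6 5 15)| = |(2 6 15 4 11)(5 7 10)| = 15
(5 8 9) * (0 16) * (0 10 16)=(5 8 9)(10 16)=[0, 1, 2, 3, 4, 8, 6, 7, 9, 5, 16, 11, 12, 13, 14, 15, 10]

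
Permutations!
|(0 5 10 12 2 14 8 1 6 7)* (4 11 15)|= 30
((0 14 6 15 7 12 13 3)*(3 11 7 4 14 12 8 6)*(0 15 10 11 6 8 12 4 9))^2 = (0 14 15)(3 9 4)(6 11 12)(7 13 10)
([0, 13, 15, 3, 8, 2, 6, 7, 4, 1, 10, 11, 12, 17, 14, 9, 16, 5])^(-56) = (17)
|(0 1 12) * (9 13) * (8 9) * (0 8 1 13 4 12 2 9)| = 8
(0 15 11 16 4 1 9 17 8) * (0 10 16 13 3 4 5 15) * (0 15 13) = [15, 9, 2, 4, 1, 13, 6, 7, 10, 17, 16, 0, 12, 3, 14, 11, 5, 8] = (0 15 11)(1 9 17 8 10 16 5 13 3 4)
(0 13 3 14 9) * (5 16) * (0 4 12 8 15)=(0 13 3 14 9 4 12 8 15)(5 16)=[13, 1, 2, 14, 12, 16, 6, 7, 15, 4, 10, 11, 8, 3, 9, 0, 5]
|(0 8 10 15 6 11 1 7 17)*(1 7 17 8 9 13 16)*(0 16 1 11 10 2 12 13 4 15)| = 18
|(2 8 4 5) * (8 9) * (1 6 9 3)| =|(1 6 9 8 4 5 2 3)| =8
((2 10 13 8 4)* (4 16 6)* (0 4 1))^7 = ((0 4 2 10 13 8 16 6 1))^7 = (0 6 8 10 4 1 16 13 2)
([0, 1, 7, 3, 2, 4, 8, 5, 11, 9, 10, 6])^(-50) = (2 5)(4 7)(6 8 11)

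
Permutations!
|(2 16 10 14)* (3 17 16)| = |(2 3 17 16 10 14)| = 6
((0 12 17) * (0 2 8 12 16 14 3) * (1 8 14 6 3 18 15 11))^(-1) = (0 3 6 16)(1 11 15 18 14 2 17 12 8)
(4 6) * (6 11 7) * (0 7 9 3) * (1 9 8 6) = (0 7 1 9 3)(4 11 8 6) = [7, 9, 2, 0, 11, 5, 4, 1, 6, 3, 10, 8]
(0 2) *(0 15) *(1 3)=[2, 3, 15, 1, 4, 5, 6, 7, 8, 9, 10, 11, 12, 13, 14, 0]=(0 2 15)(1 3)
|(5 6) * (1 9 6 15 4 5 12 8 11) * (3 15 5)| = 6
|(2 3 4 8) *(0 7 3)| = |(0 7 3 4 8 2)| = 6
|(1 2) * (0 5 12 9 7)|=10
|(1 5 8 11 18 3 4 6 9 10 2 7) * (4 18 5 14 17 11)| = 12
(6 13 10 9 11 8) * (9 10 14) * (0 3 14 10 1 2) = (0 3 14 9 11 8 6 13 10 1 2) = [3, 2, 0, 14, 4, 5, 13, 7, 6, 11, 1, 8, 12, 10, 9]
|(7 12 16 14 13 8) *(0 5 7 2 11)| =10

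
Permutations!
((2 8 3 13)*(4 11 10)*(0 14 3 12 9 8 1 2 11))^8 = ((0 14 3 13 11 10 4)(1 2)(8 12 9))^8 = (0 14 3 13 11 10 4)(8 9 12)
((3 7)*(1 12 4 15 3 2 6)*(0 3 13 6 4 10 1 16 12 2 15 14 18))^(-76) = (0 10 7 2 13 14 16)(1 15 4 6 18 12 3)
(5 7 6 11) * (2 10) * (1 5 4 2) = (1 5 7 6 11 4 2 10) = [0, 5, 10, 3, 2, 7, 11, 6, 8, 9, 1, 4]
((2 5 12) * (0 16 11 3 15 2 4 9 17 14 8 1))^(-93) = (0 2 17 16 5 14 11 12 8 3 4 1 15 9)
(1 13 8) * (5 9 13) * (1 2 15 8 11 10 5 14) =(1 14)(2 15 8)(5 9 13 11 10) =[0, 14, 15, 3, 4, 9, 6, 7, 2, 13, 5, 10, 12, 11, 1, 8]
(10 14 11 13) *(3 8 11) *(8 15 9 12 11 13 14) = (3 15 9 12 11 14)(8 13 10) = [0, 1, 2, 15, 4, 5, 6, 7, 13, 12, 8, 14, 11, 10, 3, 9]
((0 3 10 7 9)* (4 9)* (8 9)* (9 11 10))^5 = (11)(0 9 3)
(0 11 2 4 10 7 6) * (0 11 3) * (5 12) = (0 3)(2 4 10 7 6 11)(5 12) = [3, 1, 4, 0, 10, 12, 11, 6, 8, 9, 7, 2, 5]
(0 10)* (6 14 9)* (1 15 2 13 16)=[10, 15, 13, 3, 4, 5, 14, 7, 8, 6, 0, 11, 12, 16, 9, 2, 1]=(0 10)(1 15 2 13 16)(6 14 9)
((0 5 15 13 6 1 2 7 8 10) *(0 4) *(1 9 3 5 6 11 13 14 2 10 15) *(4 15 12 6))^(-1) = (0 4)(1 5 3 9 6 12 8 7 2 14 15 10)(11 13)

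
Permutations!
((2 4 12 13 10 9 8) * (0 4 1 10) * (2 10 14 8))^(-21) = ((0 4 12 13)(1 14 8 10 9 2))^(-21) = (0 13 12 4)(1 10)(2 8)(9 14)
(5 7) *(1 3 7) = [0, 3, 2, 7, 4, 1, 6, 5] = (1 3 7 5)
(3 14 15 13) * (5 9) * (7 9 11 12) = (3 14 15 13)(5 11 12 7 9) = [0, 1, 2, 14, 4, 11, 6, 9, 8, 5, 10, 12, 7, 3, 15, 13]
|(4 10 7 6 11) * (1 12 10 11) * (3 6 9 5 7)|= 30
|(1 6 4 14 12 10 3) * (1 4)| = 10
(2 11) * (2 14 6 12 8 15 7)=(2 11 14 6 12 8 15 7)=[0, 1, 11, 3, 4, 5, 12, 2, 15, 9, 10, 14, 8, 13, 6, 7]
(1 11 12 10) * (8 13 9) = [0, 11, 2, 3, 4, 5, 6, 7, 13, 8, 1, 12, 10, 9] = (1 11 12 10)(8 13 9)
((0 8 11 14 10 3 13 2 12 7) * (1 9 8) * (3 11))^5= ((0 1 9 8 3 13 2 12 7)(10 11 14))^5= (0 13 1 2 9 12 8 7 3)(10 14 11)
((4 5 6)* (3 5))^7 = ((3 5 6 4))^7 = (3 4 6 5)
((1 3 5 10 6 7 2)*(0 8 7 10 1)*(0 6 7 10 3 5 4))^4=((0 8 10 7 2 6 3 4)(1 5))^4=(0 2)(3 10)(4 7)(6 8)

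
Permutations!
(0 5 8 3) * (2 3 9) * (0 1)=(0 5 8 9 2 3 1)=[5, 0, 3, 1, 4, 8, 6, 7, 9, 2]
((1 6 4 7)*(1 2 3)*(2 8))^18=(1 8 6 2 4 3 7)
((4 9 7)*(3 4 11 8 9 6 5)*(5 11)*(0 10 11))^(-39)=(0 10 11 8 9 7 5 3 4 6)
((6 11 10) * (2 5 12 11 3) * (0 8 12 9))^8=(0 5 3 10 12)(2 6 11 8 9)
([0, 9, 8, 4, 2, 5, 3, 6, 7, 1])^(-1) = [0, 9, 4, 6, 3, 5, 7, 8, 2, 1]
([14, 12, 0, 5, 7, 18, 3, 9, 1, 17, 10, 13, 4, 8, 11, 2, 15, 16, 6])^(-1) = [2, 8, 15, 6, 12, 3, 18, 4, 13, 7, 10, 14, 1, 11, 0, 16, 17, 9, 5]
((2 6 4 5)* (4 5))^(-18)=(6)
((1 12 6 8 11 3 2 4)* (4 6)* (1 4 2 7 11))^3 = (1 6 12 8 2) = ((1 12 2 6 8)(3 7 11))^3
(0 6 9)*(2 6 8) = (0 8 2 6 9) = [8, 1, 6, 3, 4, 5, 9, 7, 2, 0]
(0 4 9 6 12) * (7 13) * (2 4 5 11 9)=(0 5 11 9 6 12)(2 4)(7 13)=[5, 1, 4, 3, 2, 11, 12, 13, 8, 6, 10, 9, 0, 7]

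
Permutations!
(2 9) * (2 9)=(9)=[0, 1, 2, 3, 4, 5, 6, 7, 8, 9]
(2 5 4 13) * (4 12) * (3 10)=(2 5 12 4 13)(3 10)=[0, 1, 5, 10, 13, 12, 6, 7, 8, 9, 3, 11, 4, 2]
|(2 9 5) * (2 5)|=2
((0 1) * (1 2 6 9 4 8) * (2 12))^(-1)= ((0 12 2 6 9 4 8 1))^(-1)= (0 1 8 4 9 6 2 12)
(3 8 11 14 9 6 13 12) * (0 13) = (0 13 12 3 8 11 14 9 6) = [13, 1, 2, 8, 4, 5, 0, 7, 11, 6, 10, 14, 3, 12, 9]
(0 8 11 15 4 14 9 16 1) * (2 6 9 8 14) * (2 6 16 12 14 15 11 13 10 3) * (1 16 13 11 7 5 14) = (16)(0 15 4 6 9 12 1)(2 13 10 3)(5 14 8 11 7) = [15, 0, 13, 2, 6, 14, 9, 5, 11, 12, 3, 7, 1, 10, 8, 4, 16]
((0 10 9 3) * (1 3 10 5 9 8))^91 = (10)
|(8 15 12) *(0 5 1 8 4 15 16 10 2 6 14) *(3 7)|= |(0 5 1 8 16 10 2 6 14)(3 7)(4 15 12)|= 18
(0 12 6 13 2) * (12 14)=(0 14 12 6 13 2)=[14, 1, 0, 3, 4, 5, 13, 7, 8, 9, 10, 11, 6, 2, 12]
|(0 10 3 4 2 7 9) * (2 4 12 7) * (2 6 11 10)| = 9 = |(0 2 6 11 10 3 12 7 9)|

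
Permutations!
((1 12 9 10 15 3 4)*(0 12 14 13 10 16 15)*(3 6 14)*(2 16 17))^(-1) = ((0 12 9 17 2 16 15 6 14 13 10)(1 3 4))^(-1) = (0 10 13 14 6 15 16 2 17 9 12)(1 4 3)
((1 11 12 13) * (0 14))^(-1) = (0 14)(1 13 12 11)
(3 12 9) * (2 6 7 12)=[0, 1, 6, 2, 4, 5, 7, 12, 8, 3, 10, 11, 9]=(2 6 7 12 9 3)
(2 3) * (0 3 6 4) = (0 3 2 6 4) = [3, 1, 6, 2, 0, 5, 4]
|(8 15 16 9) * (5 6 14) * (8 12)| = |(5 6 14)(8 15 16 9 12)| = 15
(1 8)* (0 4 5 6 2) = [4, 8, 0, 3, 5, 6, 2, 7, 1] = (0 4 5 6 2)(1 8)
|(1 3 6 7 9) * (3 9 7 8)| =6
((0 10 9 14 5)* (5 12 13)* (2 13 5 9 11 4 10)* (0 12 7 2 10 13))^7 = (0 7 9 4 10 2 14 13 11)(5 12)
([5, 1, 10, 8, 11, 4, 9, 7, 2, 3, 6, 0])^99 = [11, 1, 9, 10, 5, 0, 8, 7, 6, 2, 3, 4]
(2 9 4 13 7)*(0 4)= (0 4 13 7 2 9)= [4, 1, 9, 3, 13, 5, 6, 2, 8, 0, 10, 11, 12, 7]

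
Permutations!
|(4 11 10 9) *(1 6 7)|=|(1 6 7)(4 11 10 9)|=12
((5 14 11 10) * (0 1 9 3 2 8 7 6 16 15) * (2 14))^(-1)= (0 15 16 6 7 8 2 5 10 11 14 3 9 1)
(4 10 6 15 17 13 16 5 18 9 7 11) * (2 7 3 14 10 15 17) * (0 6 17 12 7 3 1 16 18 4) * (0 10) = (0 6 12 7 11 10 17 13 18 9 1 16 5 4 15 2 3 14) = [6, 16, 3, 14, 15, 4, 12, 11, 8, 1, 17, 10, 7, 18, 0, 2, 5, 13, 9]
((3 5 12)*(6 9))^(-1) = (3 12 5)(6 9)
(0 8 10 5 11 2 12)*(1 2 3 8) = (0 1 2 12)(3 8 10 5 11) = [1, 2, 12, 8, 4, 11, 6, 7, 10, 9, 5, 3, 0]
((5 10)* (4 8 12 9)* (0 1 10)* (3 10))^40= (12)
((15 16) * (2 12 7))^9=(15 16)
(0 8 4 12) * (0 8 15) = [15, 1, 2, 3, 12, 5, 6, 7, 4, 9, 10, 11, 8, 13, 14, 0] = (0 15)(4 12 8)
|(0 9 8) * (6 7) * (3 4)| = |(0 9 8)(3 4)(6 7)| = 6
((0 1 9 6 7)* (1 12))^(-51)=((0 12 1 9 6 7))^(-51)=(0 9)(1 7)(6 12)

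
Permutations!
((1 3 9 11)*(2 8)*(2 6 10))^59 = (1 11 9 3)(2 10 6 8)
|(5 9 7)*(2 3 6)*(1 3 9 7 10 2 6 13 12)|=12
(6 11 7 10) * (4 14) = (4 14)(6 11 7 10) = [0, 1, 2, 3, 14, 5, 11, 10, 8, 9, 6, 7, 12, 13, 4]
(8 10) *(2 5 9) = [0, 1, 5, 3, 4, 9, 6, 7, 10, 2, 8] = (2 5 9)(8 10)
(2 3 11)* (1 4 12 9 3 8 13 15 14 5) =(1 4 12 9 3 11 2 8 13 15 14 5) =[0, 4, 8, 11, 12, 1, 6, 7, 13, 3, 10, 2, 9, 15, 5, 14]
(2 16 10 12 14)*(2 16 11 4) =[0, 1, 11, 3, 2, 5, 6, 7, 8, 9, 12, 4, 14, 13, 16, 15, 10] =(2 11 4)(10 12 14 16)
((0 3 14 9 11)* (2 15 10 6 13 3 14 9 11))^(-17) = (0 14 11)(2 13 15 3 10 9 6)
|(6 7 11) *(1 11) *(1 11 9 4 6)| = 6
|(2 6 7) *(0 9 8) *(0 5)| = |(0 9 8 5)(2 6 7)| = 12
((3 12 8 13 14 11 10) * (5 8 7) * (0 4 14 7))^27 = (0 12 3 10 11 14 4)(5 7 13 8)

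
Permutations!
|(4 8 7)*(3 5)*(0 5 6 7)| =7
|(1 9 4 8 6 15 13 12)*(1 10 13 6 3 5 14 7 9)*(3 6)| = 9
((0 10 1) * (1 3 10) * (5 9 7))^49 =(0 1)(3 10)(5 9 7)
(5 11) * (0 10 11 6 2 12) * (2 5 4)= (0 10 11 4 2 12)(5 6)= [10, 1, 12, 3, 2, 6, 5, 7, 8, 9, 11, 4, 0]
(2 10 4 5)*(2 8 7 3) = [0, 1, 10, 2, 5, 8, 6, 3, 7, 9, 4] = (2 10 4 5 8 7 3)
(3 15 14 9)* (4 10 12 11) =[0, 1, 2, 15, 10, 5, 6, 7, 8, 3, 12, 4, 11, 13, 9, 14] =(3 15 14 9)(4 10 12 11)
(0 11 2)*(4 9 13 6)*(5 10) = (0 11 2)(4 9 13 6)(5 10) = [11, 1, 0, 3, 9, 10, 4, 7, 8, 13, 5, 2, 12, 6]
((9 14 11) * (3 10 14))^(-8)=((3 10 14 11 9))^(-8)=(3 14 9 10 11)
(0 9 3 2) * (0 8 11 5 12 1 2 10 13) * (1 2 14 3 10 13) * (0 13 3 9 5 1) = (0 5 12 2 8 11 1 14 9 10) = [5, 14, 8, 3, 4, 12, 6, 7, 11, 10, 0, 1, 2, 13, 9]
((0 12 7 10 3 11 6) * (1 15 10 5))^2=((0 12 7 5 1 15 10 3 11 6))^2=(0 7 1 10 11)(3 6 12 5 15)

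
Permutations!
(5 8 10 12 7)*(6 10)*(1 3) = (1 3)(5 8 6 10 12 7) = [0, 3, 2, 1, 4, 8, 10, 5, 6, 9, 12, 11, 7]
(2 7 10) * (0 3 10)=(0 3 10 2 7)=[3, 1, 7, 10, 4, 5, 6, 0, 8, 9, 2]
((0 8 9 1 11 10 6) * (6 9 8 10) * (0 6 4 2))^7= ((0 10 9 1 11 4 2))^7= (11)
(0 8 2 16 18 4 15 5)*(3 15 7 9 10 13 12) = (0 8 2 16 18 4 7 9 10 13 12 3 15 5) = [8, 1, 16, 15, 7, 0, 6, 9, 2, 10, 13, 11, 3, 12, 14, 5, 18, 17, 4]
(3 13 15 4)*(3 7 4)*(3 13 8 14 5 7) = [0, 1, 2, 8, 3, 7, 6, 4, 14, 9, 10, 11, 12, 15, 5, 13] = (3 8 14 5 7 4)(13 15)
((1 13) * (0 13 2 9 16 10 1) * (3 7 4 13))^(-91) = ((0 3 7 4 13)(1 2 9 16 10))^(-91) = (0 13 4 7 3)(1 10 16 9 2)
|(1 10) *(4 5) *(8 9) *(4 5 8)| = |(1 10)(4 8 9)| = 6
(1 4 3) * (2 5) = [0, 4, 5, 1, 3, 2] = (1 4 3)(2 5)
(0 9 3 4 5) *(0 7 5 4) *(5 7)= [9, 1, 2, 0, 4, 5, 6, 7, 8, 3]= (0 9 3)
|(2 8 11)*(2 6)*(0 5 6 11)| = |(11)(0 5 6 2 8)| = 5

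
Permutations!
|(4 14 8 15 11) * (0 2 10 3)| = |(0 2 10 3)(4 14 8 15 11)| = 20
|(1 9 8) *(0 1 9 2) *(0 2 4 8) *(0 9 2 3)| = 6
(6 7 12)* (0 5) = (0 5)(6 7 12) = [5, 1, 2, 3, 4, 0, 7, 12, 8, 9, 10, 11, 6]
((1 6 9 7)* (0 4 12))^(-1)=((0 4 12)(1 6 9 7))^(-1)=(0 12 4)(1 7 9 6)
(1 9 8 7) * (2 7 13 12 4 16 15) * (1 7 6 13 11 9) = (2 6 13 12 4 16 15)(8 11 9) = [0, 1, 6, 3, 16, 5, 13, 7, 11, 8, 10, 9, 4, 12, 14, 2, 15]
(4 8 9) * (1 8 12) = [0, 8, 2, 3, 12, 5, 6, 7, 9, 4, 10, 11, 1] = (1 8 9 4 12)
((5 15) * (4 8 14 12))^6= ((4 8 14 12)(5 15))^6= (15)(4 14)(8 12)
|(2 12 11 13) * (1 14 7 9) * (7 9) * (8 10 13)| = 6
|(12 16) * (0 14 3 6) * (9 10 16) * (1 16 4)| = |(0 14 3 6)(1 16 12 9 10 4)| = 12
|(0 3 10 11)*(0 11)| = |(11)(0 3 10)| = 3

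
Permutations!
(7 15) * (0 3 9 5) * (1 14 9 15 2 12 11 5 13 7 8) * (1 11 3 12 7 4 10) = (0 12 3 15 8 11 5)(1 14 9 13 4 10)(2 7) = [12, 14, 7, 15, 10, 0, 6, 2, 11, 13, 1, 5, 3, 4, 9, 8]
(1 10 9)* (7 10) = (1 7 10 9) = [0, 7, 2, 3, 4, 5, 6, 10, 8, 1, 9]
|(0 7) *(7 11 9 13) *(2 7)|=6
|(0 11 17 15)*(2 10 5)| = 12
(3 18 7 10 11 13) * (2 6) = (2 6)(3 18 7 10 11 13) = [0, 1, 6, 18, 4, 5, 2, 10, 8, 9, 11, 13, 12, 3, 14, 15, 16, 17, 7]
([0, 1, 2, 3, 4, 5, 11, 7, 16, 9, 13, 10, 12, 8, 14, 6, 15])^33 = (6 16 13 11 15 8 10)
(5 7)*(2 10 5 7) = (2 10 5) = [0, 1, 10, 3, 4, 2, 6, 7, 8, 9, 5]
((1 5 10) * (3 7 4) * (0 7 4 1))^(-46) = ((0 7 1 5 10)(3 4))^(-46) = (0 10 5 1 7)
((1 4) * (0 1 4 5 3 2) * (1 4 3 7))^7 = (0 2 3 4)(1 5 7)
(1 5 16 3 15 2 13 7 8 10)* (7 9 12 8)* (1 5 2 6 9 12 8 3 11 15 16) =(1 2 13 12 3 16 11 15 6 9 8 10 5) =[0, 2, 13, 16, 4, 1, 9, 7, 10, 8, 5, 15, 3, 12, 14, 6, 11]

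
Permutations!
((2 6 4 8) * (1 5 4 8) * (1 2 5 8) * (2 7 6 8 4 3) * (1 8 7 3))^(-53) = ((1 4 3 2 7 6 8 5))^(-53) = (1 2 8 4 7 5 3 6)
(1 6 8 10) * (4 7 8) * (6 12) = (1 12 6 4 7 8 10) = [0, 12, 2, 3, 7, 5, 4, 8, 10, 9, 1, 11, 6]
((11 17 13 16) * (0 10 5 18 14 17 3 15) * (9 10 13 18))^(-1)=(0 15 3 11 16 13)(5 10 9)(14 18 17)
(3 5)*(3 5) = (5) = [0, 1, 2, 3, 4, 5]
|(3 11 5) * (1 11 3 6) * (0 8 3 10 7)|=20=|(0 8 3 10 7)(1 11 5 6)|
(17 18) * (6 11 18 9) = (6 11 18 17 9) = [0, 1, 2, 3, 4, 5, 11, 7, 8, 6, 10, 18, 12, 13, 14, 15, 16, 9, 17]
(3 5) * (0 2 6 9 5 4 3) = (0 2 6 9 5)(3 4) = [2, 1, 6, 4, 3, 0, 9, 7, 8, 5]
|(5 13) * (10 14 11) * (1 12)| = |(1 12)(5 13)(10 14 11)| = 6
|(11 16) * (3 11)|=|(3 11 16)|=3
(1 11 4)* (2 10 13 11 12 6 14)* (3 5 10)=(1 12 6 14 2 3 5 10 13 11 4)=[0, 12, 3, 5, 1, 10, 14, 7, 8, 9, 13, 4, 6, 11, 2]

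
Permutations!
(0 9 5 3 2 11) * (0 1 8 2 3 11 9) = (1 8 2 9 5 11) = [0, 8, 9, 3, 4, 11, 6, 7, 2, 5, 10, 1]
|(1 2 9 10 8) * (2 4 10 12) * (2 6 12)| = 4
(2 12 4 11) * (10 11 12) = (2 10 11)(4 12) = [0, 1, 10, 3, 12, 5, 6, 7, 8, 9, 11, 2, 4]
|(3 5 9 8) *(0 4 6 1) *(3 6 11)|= 9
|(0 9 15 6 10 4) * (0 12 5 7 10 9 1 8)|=|(0 1 8)(4 12 5 7 10)(6 9 15)|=15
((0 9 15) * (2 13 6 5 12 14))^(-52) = (0 15 9)(2 6 12)(5 14 13)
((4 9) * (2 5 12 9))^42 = (2 12 4 5 9)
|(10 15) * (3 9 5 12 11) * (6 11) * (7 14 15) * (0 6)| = |(0 6 11 3 9 5 12)(7 14 15 10)| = 28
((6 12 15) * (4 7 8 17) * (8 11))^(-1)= (4 17 8 11 7)(6 15 12)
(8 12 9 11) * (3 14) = (3 14)(8 12 9 11) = [0, 1, 2, 14, 4, 5, 6, 7, 12, 11, 10, 8, 9, 13, 3]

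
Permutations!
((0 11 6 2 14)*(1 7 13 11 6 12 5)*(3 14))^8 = (0 3 6 14 2)(1 13 12)(5 7 11)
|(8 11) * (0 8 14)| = 4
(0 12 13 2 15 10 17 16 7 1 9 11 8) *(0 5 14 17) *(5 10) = [12, 9, 15, 3, 4, 14, 6, 1, 10, 11, 0, 8, 13, 2, 17, 5, 7, 16] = (0 12 13 2 15 5 14 17 16 7 1 9 11 8 10)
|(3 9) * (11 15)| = 2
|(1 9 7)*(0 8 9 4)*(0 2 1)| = 12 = |(0 8 9 7)(1 4 2)|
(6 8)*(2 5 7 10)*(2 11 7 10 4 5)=(4 5 10 11 7)(6 8)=[0, 1, 2, 3, 5, 10, 8, 4, 6, 9, 11, 7]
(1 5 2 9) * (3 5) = [0, 3, 9, 5, 4, 2, 6, 7, 8, 1] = (1 3 5 2 9)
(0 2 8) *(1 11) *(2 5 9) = (0 5 9 2 8)(1 11) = [5, 11, 8, 3, 4, 9, 6, 7, 0, 2, 10, 1]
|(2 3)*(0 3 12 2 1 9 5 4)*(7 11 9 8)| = |(0 3 1 8 7 11 9 5 4)(2 12)| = 18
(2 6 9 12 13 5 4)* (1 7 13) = [0, 7, 6, 3, 2, 4, 9, 13, 8, 12, 10, 11, 1, 5] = (1 7 13 5 4 2 6 9 12)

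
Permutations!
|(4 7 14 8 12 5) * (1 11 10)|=6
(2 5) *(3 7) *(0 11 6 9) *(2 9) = [11, 1, 5, 7, 4, 9, 2, 3, 8, 0, 10, 6] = (0 11 6 2 5 9)(3 7)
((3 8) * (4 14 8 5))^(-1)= (3 8 14 4 5)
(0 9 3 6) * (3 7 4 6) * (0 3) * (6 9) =(0 6 3)(4 9 7) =[6, 1, 2, 0, 9, 5, 3, 4, 8, 7]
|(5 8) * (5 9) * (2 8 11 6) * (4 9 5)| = |(2 8 5 11 6)(4 9)| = 10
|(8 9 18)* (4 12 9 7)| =|(4 12 9 18 8 7)| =6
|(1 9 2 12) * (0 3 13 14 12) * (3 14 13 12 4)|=8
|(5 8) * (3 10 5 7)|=5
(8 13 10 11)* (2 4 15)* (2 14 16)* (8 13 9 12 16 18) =(2 4 15 14 18 8 9 12 16)(10 11 13) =[0, 1, 4, 3, 15, 5, 6, 7, 9, 12, 11, 13, 16, 10, 18, 14, 2, 17, 8]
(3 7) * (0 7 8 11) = [7, 1, 2, 8, 4, 5, 6, 3, 11, 9, 10, 0] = (0 7 3 8 11)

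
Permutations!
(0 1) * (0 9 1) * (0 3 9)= (0 3 9 1)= [3, 0, 2, 9, 4, 5, 6, 7, 8, 1]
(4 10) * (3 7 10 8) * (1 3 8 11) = [0, 3, 2, 7, 11, 5, 6, 10, 8, 9, 4, 1] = (1 3 7 10 4 11)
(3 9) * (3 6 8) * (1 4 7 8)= (1 4 7 8 3 9 6)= [0, 4, 2, 9, 7, 5, 1, 8, 3, 6]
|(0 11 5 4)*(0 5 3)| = 6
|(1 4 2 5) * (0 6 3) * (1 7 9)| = 6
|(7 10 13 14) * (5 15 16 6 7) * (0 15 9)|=10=|(0 15 16 6 7 10 13 14 5 9)|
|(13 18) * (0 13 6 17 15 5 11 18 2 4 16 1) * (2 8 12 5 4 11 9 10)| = |(0 13 8 12 5 9 10 2 11 18 6 17 15 4 16 1)| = 16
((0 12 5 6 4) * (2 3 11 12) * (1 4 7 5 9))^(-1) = (0 4 1 9 12 11 3 2)(5 7 6) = ((0 2 3 11 12 9 1 4)(5 6 7))^(-1)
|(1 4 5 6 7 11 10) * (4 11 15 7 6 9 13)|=|(1 11 10)(4 5 9 13)(7 15)|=12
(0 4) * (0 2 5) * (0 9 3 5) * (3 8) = (0 4 2)(3 5 9 8) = [4, 1, 0, 5, 2, 9, 6, 7, 3, 8]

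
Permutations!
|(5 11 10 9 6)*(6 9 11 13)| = 6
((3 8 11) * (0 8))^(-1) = ((0 8 11 3))^(-1) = (0 3 11 8)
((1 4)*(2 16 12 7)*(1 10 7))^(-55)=((1 4 10 7 2 16 12))^(-55)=(1 4 10 7 2 16 12)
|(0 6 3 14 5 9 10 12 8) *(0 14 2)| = 12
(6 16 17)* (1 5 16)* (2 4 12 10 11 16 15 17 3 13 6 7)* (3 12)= (1 5 15 17 7 2 4 3 13 6)(10 11 16 12)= [0, 5, 4, 13, 3, 15, 1, 2, 8, 9, 11, 16, 10, 6, 14, 17, 12, 7]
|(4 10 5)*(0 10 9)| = |(0 10 5 4 9)| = 5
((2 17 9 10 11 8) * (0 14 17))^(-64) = (17)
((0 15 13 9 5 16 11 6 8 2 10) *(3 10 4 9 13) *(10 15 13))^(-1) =(0 10 13)(2 8 6 11 16 5 9 4)(3 15)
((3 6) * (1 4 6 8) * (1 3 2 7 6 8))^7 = (1 3 8 4)(2 7 6)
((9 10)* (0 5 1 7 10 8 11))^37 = (0 9 1 11 10 5 8 7)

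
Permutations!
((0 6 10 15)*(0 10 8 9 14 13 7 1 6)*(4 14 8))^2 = ((1 6 4 14 13 7)(8 9)(10 15))^2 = (15)(1 4 13)(6 14 7)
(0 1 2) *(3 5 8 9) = (0 1 2)(3 5 8 9) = [1, 2, 0, 5, 4, 8, 6, 7, 9, 3]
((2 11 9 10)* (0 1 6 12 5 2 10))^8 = ((0 1 6 12 5 2 11 9))^8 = (12)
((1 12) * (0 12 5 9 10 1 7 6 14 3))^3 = (0 6)(1 10 9 5)(3 7)(12 14)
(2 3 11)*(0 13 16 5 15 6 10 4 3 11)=(0 13 16 5 15 6 10 4 3)(2 11)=[13, 1, 11, 0, 3, 15, 10, 7, 8, 9, 4, 2, 12, 16, 14, 6, 5]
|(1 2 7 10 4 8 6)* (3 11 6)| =|(1 2 7 10 4 8 3 11 6)| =9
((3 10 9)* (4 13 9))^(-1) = ((3 10 4 13 9))^(-1) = (3 9 13 4 10)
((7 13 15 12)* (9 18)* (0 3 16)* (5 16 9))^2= (0 9 5)(3 18 16)(7 15)(12 13)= ((0 3 9 18 5 16)(7 13 15 12))^2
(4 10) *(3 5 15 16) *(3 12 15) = [0, 1, 2, 5, 10, 3, 6, 7, 8, 9, 4, 11, 15, 13, 14, 16, 12] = (3 5)(4 10)(12 15 16)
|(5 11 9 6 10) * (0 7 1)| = 15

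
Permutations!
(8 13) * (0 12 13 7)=(0 12 13 8 7)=[12, 1, 2, 3, 4, 5, 6, 0, 7, 9, 10, 11, 13, 8]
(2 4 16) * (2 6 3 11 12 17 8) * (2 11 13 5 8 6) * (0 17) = (0 17 6 3 13 5 8 11 12)(2 4 16) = [17, 1, 4, 13, 16, 8, 3, 7, 11, 9, 10, 12, 0, 5, 14, 15, 2, 6]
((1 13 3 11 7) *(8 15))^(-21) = (1 7 11 3 13)(8 15)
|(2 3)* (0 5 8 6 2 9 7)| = |(0 5 8 6 2 3 9 7)| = 8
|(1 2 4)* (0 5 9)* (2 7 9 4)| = |(0 5 4 1 7 9)| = 6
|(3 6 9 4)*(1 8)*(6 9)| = 6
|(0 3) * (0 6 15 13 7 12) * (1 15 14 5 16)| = 11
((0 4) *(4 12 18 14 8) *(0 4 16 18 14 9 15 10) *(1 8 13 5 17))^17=((0 12 14 13 5 17 1 8 16 18 9 15 10))^17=(0 5 16 10 13 8 15 14 1 9 12 17 18)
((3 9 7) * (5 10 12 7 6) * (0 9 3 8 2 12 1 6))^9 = ((0 9)(1 6 5 10)(2 12 7 8))^9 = (0 9)(1 6 5 10)(2 12 7 8)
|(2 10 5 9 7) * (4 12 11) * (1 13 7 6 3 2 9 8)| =|(1 13 7 9 6 3 2 10 5 8)(4 12 11)| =30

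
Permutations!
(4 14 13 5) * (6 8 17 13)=(4 14 6 8 17 13 5)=[0, 1, 2, 3, 14, 4, 8, 7, 17, 9, 10, 11, 12, 5, 6, 15, 16, 13]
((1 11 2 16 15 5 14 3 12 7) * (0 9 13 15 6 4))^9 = (0 1 15 16 3)(2 14 4 7 13)(5 6 12 9 11)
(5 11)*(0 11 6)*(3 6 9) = [11, 1, 2, 6, 4, 9, 0, 7, 8, 3, 10, 5] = (0 11 5 9 3 6)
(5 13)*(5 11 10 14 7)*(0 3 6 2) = [3, 1, 0, 6, 4, 13, 2, 5, 8, 9, 14, 10, 12, 11, 7] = (0 3 6 2)(5 13 11 10 14 7)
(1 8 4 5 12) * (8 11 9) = [0, 11, 2, 3, 5, 12, 6, 7, 4, 8, 10, 9, 1] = (1 11 9 8 4 5 12)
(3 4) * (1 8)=(1 8)(3 4)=[0, 8, 2, 4, 3, 5, 6, 7, 1]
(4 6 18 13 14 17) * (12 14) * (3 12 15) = (3 12 14 17 4 6 18 13 15) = [0, 1, 2, 12, 6, 5, 18, 7, 8, 9, 10, 11, 14, 15, 17, 3, 16, 4, 13]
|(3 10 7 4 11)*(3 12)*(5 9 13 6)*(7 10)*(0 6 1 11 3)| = 24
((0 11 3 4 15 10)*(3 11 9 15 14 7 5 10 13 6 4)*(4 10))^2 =(0 15 6)(4 7)(5 14)(9 13 10)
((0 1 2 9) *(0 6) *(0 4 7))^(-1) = ((0 1 2 9 6 4 7))^(-1) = (0 7 4 6 9 2 1)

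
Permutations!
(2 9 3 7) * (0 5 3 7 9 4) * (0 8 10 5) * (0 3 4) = (0 3 9 7 2)(4 8 10 5) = [3, 1, 0, 9, 8, 4, 6, 2, 10, 7, 5]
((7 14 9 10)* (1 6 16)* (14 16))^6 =(1 16 7 10 9 14 6)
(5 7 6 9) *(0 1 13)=(0 1 13)(5 7 6 9)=[1, 13, 2, 3, 4, 7, 9, 6, 8, 5, 10, 11, 12, 0]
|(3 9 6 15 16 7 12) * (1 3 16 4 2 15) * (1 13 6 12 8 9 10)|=|(1 3 10)(2 15 4)(6 13)(7 8 9 12 16)|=30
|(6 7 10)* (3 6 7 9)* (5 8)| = 6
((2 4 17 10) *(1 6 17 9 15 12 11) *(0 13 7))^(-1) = ((0 13 7)(1 6 17 10 2 4 9 15 12 11))^(-1) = (0 7 13)(1 11 12 15 9 4 2 10 17 6)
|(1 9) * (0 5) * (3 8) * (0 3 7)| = |(0 5 3 8 7)(1 9)| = 10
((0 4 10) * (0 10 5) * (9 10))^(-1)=(0 5 4)(9 10)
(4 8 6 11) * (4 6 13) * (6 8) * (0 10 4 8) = (0 10 4 6 11)(8 13) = [10, 1, 2, 3, 6, 5, 11, 7, 13, 9, 4, 0, 12, 8]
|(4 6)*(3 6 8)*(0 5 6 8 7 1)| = 6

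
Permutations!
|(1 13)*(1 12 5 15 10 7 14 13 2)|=14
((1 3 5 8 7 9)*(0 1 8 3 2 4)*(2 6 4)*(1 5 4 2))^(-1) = (0 4 3 5)(1 2 6)(7 8 9)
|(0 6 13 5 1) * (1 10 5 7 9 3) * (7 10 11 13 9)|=|(0 6 9 3 1)(5 11 13 10)|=20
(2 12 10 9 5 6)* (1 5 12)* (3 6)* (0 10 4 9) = (0 10)(1 5 3 6 2)(4 9 12) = [10, 5, 1, 6, 9, 3, 2, 7, 8, 12, 0, 11, 4]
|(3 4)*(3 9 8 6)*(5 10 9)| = |(3 4 5 10 9 8 6)| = 7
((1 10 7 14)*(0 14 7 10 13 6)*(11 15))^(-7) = (0 13 14 6 1)(11 15)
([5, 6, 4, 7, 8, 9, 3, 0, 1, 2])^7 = [6, 2, 0, 8, 5, 3, 4, 1, 9, 7]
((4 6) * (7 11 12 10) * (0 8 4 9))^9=((0 8 4 6 9)(7 11 12 10))^9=(0 9 6 4 8)(7 11 12 10)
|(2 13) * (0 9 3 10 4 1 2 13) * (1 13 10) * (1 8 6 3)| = 12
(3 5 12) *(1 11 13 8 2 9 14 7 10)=[0, 11, 9, 5, 4, 12, 6, 10, 2, 14, 1, 13, 3, 8, 7]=(1 11 13 8 2 9 14 7 10)(3 5 12)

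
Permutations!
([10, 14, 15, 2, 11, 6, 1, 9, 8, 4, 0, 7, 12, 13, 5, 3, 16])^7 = [10, 6, 15, 2, 9, 14, 5, 11, 8, 7, 0, 4, 12, 13, 1, 3, 16]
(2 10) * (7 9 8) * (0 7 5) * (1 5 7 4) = (0 4 1 5)(2 10)(7 9 8) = [4, 5, 10, 3, 1, 0, 6, 9, 7, 8, 2]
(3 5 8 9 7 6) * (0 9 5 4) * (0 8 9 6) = (0 6 3 4 8 5 9 7) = [6, 1, 2, 4, 8, 9, 3, 0, 5, 7]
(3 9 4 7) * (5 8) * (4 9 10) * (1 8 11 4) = (1 8 5 11 4 7 3 10) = [0, 8, 2, 10, 7, 11, 6, 3, 5, 9, 1, 4]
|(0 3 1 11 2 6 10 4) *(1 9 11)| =|(0 3 9 11 2 6 10 4)| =8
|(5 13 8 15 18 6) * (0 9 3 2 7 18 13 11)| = 9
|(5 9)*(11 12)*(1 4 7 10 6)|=|(1 4 7 10 6)(5 9)(11 12)|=10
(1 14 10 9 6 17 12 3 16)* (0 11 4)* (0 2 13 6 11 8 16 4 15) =(0 8 16 1 14 10 9 11 15)(2 13 6 17 12 3 4) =[8, 14, 13, 4, 2, 5, 17, 7, 16, 11, 9, 15, 3, 6, 10, 0, 1, 12]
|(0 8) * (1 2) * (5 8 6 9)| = 10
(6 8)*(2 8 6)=(2 8)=[0, 1, 8, 3, 4, 5, 6, 7, 2]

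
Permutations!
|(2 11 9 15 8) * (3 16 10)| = 15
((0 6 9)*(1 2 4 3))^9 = ((0 6 9)(1 2 4 3))^9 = (9)(1 2 4 3)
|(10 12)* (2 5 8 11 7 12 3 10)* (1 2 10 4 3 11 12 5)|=6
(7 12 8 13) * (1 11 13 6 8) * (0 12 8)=(0 12 1 11 13 7 8 6)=[12, 11, 2, 3, 4, 5, 0, 8, 6, 9, 10, 13, 1, 7]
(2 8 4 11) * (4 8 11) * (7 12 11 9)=(2 9 7 12 11)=[0, 1, 9, 3, 4, 5, 6, 12, 8, 7, 10, 2, 11]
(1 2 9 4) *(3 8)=(1 2 9 4)(3 8)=[0, 2, 9, 8, 1, 5, 6, 7, 3, 4]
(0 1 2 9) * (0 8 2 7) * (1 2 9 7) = (0 2 7)(8 9) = [2, 1, 7, 3, 4, 5, 6, 0, 9, 8]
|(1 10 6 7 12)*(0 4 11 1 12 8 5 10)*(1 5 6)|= |(12)(0 4 11 5 10 1)(6 7 8)|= 6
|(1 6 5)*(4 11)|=|(1 6 5)(4 11)|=6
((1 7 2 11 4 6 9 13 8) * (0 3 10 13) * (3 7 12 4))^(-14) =((0 7 2 11 3 10 13 8 1 12 4 6 9))^(-14) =(0 9 6 4 12 1 8 13 10 3 11 2 7)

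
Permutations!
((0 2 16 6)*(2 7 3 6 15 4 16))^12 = (16) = ((0 7 3 6)(4 16 15))^12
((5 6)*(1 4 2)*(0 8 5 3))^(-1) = ((0 8 5 6 3)(1 4 2))^(-1) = (0 3 6 5 8)(1 2 4)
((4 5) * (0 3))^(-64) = (5)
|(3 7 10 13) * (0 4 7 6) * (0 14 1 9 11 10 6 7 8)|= 9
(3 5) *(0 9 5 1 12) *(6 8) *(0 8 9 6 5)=(0 6 9)(1 12 8 5 3)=[6, 12, 2, 1, 4, 3, 9, 7, 5, 0, 10, 11, 8]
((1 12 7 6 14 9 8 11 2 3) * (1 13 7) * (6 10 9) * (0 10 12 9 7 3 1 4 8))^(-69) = (0 10 7 12 4 8 11 2 1 9)(3 13)(6 14)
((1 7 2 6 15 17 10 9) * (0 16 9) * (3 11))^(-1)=((0 16 9 1 7 2 6 15 17 10)(3 11))^(-1)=(0 10 17 15 6 2 7 1 9 16)(3 11)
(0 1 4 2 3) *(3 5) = (0 1 4 2 5 3) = [1, 4, 5, 0, 2, 3]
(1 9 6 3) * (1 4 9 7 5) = [0, 7, 2, 4, 9, 1, 3, 5, 8, 6] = (1 7 5)(3 4 9 6)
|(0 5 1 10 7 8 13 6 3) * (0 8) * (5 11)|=12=|(0 11 5 1 10 7)(3 8 13 6)|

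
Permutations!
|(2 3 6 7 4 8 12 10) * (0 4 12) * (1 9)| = 6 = |(0 4 8)(1 9)(2 3 6 7 12 10)|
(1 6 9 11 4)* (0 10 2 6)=[10, 0, 6, 3, 1, 5, 9, 7, 8, 11, 2, 4]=(0 10 2 6 9 11 4 1)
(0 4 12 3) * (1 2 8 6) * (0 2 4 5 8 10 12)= (0 5 8 6 1 4)(2 10 12 3)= [5, 4, 10, 2, 0, 8, 1, 7, 6, 9, 12, 11, 3]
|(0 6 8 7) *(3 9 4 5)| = 4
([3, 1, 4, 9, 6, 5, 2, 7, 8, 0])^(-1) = [9, 1, 6, 0, 2, 5, 4, 7, 8, 3]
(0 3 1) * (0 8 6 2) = (0 3 1 8 6 2) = [3, 8, 0, 1, 4, 5, 2, 7, 6]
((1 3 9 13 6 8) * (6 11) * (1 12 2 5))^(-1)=(1 5 2 12 8 6 11 13 9 3)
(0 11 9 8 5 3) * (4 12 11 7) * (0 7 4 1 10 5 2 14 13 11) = (0 4 12)(1 10 5 3 7)(2 14 13 11 9 8) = [4, 10, 14, 7, 12, 3, 6, 1, 2, 8, 5, 9, 0, 11, 13]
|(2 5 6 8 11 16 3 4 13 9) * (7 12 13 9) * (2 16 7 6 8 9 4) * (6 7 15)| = |(2 5 8 11 15 6 9 16 3)(7 12 13)| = 9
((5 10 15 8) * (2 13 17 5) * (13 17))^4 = ((2 17 5 10 15 8))^4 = (2 15 5)(8 10 17)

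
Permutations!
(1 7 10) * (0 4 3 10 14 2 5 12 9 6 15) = (0 4 3 10 1 7 14 2 5 12 9 6 15) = [4, 7, 5, 10, 3, 12, 15, 14, 8, 6, 1, 11, 9, 13, 2, 0]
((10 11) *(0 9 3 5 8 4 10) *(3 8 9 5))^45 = ((0 5 9 8 4 10 11))^45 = (0 8 11 9 10 5 4)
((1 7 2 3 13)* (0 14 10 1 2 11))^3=((0 14 10 1 7 11)(2 3 13))^3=(0 1)(7 14)(10 11)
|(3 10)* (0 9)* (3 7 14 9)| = |(0 3 10 7 14 9)| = 6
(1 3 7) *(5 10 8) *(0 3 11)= (0 3 7 1 11)(5 10 8)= [3, 11, 2, 7, 4, 10, 6, 1, 5, 9, 8, 0]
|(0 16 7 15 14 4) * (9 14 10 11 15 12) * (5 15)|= 28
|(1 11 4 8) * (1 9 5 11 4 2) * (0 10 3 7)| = 28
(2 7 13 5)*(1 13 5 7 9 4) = (1 13 7 5 2 9 4) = [0, 13, 9, 3, 1, 2, 6, 5, 8, 4, 10, 11, 12, 7]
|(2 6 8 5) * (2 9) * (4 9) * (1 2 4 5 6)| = 2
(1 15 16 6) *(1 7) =(1 15 16 6 7) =[0, 15, 2, 3, 4, 5, 7, 1, 8, 9, 10, 11, 12, 13, 14, 16, 6]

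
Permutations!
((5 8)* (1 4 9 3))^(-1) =(1 3 9 4)(5 8)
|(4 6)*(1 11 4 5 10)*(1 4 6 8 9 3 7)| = |(1 11 6 5 10 4 8 9 3 7)| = 10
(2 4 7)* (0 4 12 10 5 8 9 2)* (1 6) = [4, 6, 12, 3, 7, 8, 1, 0, 9, 2, 5, 11, 10] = (0 4 7)(1 6)(2 12 10 5 8 9)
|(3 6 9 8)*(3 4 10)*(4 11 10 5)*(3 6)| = 10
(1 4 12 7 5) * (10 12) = (1 4 10 12 7 5) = [0, 4, 2, 3, 10, 1, 6, 5, 8, 9, 12, 11, 7]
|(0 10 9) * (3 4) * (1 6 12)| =6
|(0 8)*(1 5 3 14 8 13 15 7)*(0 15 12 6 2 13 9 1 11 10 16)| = |(0 9 1 5 3 14 8 15 7 11 10 16)(2 13 12 6)| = 12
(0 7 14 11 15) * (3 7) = (0 3 7 14 11 15) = [3, 1, 2, 7, 4, 5, 6, 14, 8, 9, 10, 15, 12, 13, 11, 0]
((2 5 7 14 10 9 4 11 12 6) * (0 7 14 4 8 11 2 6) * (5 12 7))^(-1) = (0 12 2 4 7 11 8 9 10 14 5)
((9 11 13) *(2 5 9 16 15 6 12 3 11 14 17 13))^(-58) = (2 9 17 16 6 3)(5 14 13 15 12 11)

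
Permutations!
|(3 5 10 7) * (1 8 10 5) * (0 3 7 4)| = |(0 3 1 8 10 4)| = 6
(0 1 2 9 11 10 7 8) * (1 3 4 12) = [3, 2, 9, 4, 12, 5, 6, 8, 0, 11, 7, 10, 1] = (0 3 4 12 1 2 9 11 10 7 8)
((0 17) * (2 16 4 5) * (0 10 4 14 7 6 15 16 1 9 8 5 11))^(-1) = (0 11 4 10 17)(1 2 5 8 9)(6 7 14 16 15)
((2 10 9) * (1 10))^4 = (10)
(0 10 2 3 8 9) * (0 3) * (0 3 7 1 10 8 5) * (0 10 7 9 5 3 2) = (0 8 5 10)(1 7) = [8, 7, 2, 3, 4, 10, 6, 1, 5, 9, 0]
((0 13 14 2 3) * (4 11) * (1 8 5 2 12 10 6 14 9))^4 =((0 13 9 1 8 5 2 3)(4 11)(6 14 12 10))^4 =(14)(0 8)(1 3)(2 9)(5 13)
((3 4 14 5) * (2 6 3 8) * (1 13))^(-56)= ((1 13)(2 6 3 4 14 5 8))^(-56)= (14)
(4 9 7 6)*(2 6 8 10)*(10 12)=(2 6 4 9 7 8 12 10)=[0, 1, 6, 3, 9, 5, 4, 8, 12, 7, 2, 11, 10]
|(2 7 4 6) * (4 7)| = |(7)(2 4 6)| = 3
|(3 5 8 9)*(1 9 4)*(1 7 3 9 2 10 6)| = |(1 2 10 6)(3 5 8 4 7)| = 20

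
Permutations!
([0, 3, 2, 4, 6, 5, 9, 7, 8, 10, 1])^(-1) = [0, 10, 2, 1, 3, 5, 4, 7, 8, 6, 9]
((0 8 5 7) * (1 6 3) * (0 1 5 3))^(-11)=(0 5 6 3 1 8 7)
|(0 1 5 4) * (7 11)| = 4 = |(0 1 5 4)(7 11)|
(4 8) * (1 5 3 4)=[0, 5, 2, 4, 8, 3, 6, 7, 1]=(1 5 3 4 8)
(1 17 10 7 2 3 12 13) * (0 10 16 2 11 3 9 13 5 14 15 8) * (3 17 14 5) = (0 10 7 11 17 16 2 9 13 1 14 15 8)(3 12) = [10, 14, 9, 12, 4, 5, 6, 11, 0, 13, 7, 17, 3, 1, 15, 8, 2, 16]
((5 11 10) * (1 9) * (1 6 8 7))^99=((1 9 6 8 7)(5 11 10))^99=(11)(1 7 8 6 9)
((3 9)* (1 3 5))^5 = (1 3 9 5)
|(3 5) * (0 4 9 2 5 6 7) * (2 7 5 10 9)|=|(0 4 2 10 9 7)(3 6 5)|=6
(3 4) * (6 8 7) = (3 4)(6 8 7) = [0, 1, 2, 4, 3, 5, 8, 6, 7]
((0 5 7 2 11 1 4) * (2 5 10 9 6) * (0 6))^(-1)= (0 9 10)(1 11 2 6 4)(5 7)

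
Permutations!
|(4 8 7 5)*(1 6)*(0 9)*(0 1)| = 4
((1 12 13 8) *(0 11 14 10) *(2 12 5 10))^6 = (0 8 14 5 12)(1 2 10 13 11)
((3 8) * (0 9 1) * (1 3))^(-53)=(0 3 1 9 8)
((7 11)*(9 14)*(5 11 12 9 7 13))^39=((5 11 13)(7 12 9 14))^39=(7 14 9 12)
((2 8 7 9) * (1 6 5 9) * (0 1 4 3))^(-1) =((0 1 6 5 9 2 8 7 4 3))^(-1) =(0 3 4 7 8 2 9 5 6 1)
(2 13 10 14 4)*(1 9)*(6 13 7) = (1 9)(2 7 6 13 10 14 4) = [0, 9, 7, 3, 2, 5, 13, 6, 8, 1, 14, 11, 12, 10, 4]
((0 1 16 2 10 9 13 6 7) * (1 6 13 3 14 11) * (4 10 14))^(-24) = (1 16 2 14 11)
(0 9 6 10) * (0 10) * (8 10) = [9, 1, 2, 3, 4, 5, 0, 7, 10, 6, 8] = (0 9 6)(8 10)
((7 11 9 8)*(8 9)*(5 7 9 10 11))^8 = (11) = ((5 7)(8 9 10 11))^8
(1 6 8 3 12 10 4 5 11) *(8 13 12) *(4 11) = (1 6 13 12 10 11)(3 8)(4 5) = [0, 6, 2, 8, 5, 4, 13, 7, 3, 9, 11, 1, 10, 12]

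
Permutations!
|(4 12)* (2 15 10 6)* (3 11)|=4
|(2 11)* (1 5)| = 2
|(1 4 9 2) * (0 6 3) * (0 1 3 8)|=15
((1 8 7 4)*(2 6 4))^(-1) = (1 4 6 2 7 8)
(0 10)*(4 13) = (0 10)(4 13) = [10, 1, 2, 3, 13, 5, 6, 7, 8, 9, 0, 11, 12, 4]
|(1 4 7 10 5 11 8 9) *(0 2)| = 8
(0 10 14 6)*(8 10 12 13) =(0 12 13 8 10 14 6) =[12, 1, 2, 3, 4, 5, 0, 7, 10, 9, 14, 11, 13, 8, 6]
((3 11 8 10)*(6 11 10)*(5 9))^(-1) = (3 10)(5 9)(6 8 11)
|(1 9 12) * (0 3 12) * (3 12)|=4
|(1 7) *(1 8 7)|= 2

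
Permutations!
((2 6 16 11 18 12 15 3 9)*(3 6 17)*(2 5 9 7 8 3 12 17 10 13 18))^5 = ((2 10 13 18 17 12 15 6 16 11)(3 7 8)(5 9))^5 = (2 12)(3 8 7)(5 9)(6 13)(10 15)(11 17)(16 18)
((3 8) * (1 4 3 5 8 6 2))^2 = ((1 4 3 6 2)(5 8))^2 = (8)(1 3 2 4 6)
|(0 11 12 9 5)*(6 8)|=|(0 11 12 9 5)(6 8)|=10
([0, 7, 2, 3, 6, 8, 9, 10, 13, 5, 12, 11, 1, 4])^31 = [0, 12, 2, 3, 6, 8, 9, 1, 13, 5, 7, 11, 10, 4]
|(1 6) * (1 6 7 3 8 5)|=5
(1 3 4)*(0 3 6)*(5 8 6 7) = (0 3 4 1 7 5 8 6) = [3, 7, 2, 4, 1, 8, 0, 5, 6]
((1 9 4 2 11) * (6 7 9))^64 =(1 6 7 9 4 2 11)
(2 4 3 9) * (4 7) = (2 7 4 3 9) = [0, 1, 7, 9, 3, 5, 6, 4, 8, 2]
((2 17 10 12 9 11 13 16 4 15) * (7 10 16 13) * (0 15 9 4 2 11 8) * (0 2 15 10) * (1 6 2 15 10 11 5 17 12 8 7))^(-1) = ((0 11 1 6 2 12 4 9 7)(5 17 16 10 8 15))^(-1) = (0 7 9 4 12 2 6 1 11)(5 15 8 10 16 17)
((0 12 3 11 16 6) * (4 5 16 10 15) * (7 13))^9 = ((0 12 3 11 10 15 4 5 16 6)(7 13))^9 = (0 6 16 5 4 15 10 11 3 12)(7 13)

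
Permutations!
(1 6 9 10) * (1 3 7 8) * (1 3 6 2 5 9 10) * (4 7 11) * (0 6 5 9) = (0 6 10 5)(1 2 9)(3 11 4 7 8) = [6, 2, 9, 11, 7, 0, 10, 8, 3, 1, 5, 4]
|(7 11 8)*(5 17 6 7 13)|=7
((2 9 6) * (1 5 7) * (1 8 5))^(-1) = (2 6 9)(5 8 7)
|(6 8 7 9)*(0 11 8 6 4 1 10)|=8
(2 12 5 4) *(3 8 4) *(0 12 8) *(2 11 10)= (0 12 5 3)(2 8 4 11 10)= [12, 1, 8, 0, 11, 3, 6, 7, 4, 9, 2, 10, 5]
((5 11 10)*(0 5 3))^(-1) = ((0 5 11 10 3))^(-1) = (0 3 10 11 5)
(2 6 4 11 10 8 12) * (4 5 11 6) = (2 4 6 5 11 10 8 12) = [0, 1, 4, 3, 6, 11, 5, 7, 12, 9, 8, 10, 2]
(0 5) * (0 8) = (0 5 8) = [5, 1, 2, 3, 4, 8, 6, 7, 0]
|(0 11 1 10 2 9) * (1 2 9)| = |(0 11 2 1 10 9)| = 6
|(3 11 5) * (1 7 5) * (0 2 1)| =7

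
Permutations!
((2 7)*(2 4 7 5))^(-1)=(2 5)(4 7)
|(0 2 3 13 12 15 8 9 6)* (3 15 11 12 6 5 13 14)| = |(0 2 15 8 9 5 13 6)(3 14)(11 12)| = 8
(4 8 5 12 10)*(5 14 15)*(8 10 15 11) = (4 10)(5 12 15)(8 14 11) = [0, 1, 2, 3, 10, 12, 6, 7, 14, 9, 4, 8, 15, 13, 11, 5]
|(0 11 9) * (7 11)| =4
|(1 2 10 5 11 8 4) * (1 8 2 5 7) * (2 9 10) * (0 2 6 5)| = 18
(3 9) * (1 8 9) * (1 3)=(1 8 9)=[0, 8, 2, 3, 4, 5, 6, 7, 9, 1]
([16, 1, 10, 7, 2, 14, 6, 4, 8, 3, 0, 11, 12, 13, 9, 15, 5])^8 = [2, 1, 7, 14, 3, 0, 6, 9, 8, 5, 4, 11, 12, 13, 16, 15, 10]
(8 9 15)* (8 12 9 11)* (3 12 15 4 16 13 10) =(3 12 9 4 16 13 10)(8 11) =[0, 1, 2, 12, 16, 5, 6, 7, 11, 4, 3, 8, 9, 10, 14, 15, 13]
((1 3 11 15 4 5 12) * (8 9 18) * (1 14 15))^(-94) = (1 11 3)(4 5 12 14 15)(8 18 9)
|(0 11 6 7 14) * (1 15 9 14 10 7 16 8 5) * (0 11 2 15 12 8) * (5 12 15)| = 10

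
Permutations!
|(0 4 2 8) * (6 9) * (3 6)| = 12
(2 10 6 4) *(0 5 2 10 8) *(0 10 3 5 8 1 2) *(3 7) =(0 8 10 6 4 7 3 5)(1 2) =[8, 2, 1, 5, 7, 0, 4, 3, 10, 9, 6]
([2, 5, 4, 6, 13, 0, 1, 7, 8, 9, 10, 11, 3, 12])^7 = [1, 3, 5, 13, 0, 6, 12, 7, 8, 9, 10, 11, 4, 2]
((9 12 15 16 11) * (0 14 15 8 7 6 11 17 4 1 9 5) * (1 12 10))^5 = (0 4 11 16 7 14 12 5 17 6 15 8)(1 10 9)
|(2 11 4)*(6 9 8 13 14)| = 15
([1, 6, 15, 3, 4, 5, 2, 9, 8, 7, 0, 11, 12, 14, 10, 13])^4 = [15, 13, 10, 3, 4, 5, 14, 7, 8, 9, 2, 11, 12, 1, 6, 0]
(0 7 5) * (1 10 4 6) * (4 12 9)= (0 7 5)(1 10 12 9 4 6)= [7, 10, 2, 3, 6, 0, 1, 5, 8, 4, 12, 11, 9]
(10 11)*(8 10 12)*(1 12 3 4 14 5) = (1 12 8 10 11 3 4 14 5) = [0, 12, 2, 4, 14, 1, 6, 7, 10, 9, 11, 3, 8, 13, 5]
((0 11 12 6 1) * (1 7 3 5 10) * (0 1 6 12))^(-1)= ((12)(0 11)(3 5 10 6 7))^(-1)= (12)(0 11)(3 7 6 10 5)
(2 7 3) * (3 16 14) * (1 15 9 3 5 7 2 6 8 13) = (1 15 9 3 6 8 13)(5 7 16 14) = [0, 15, 2, 6, 4, 7, 8, 16, 13, 3, 10, 11, 12, 1, 5, 9, 14]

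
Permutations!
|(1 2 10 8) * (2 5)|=5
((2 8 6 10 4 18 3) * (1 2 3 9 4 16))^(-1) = (1 16 10 6 8 2)(4 9 18)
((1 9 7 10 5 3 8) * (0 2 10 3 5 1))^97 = ((0 2 10 1 9 7 3 8))^97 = (0 2 10 1 9 7 3 8)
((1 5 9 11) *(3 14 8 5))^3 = ((1 3 14 8 5 9 11))^3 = (1 8 11 14 9 3 5)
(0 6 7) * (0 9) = (0 6 7 9) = [6, 1, 2, 3, 4, 5, 7, 9, 8, 0]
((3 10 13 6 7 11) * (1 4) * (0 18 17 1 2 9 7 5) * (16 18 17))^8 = (18)(0 3 4 6 7 17 10 2 5 11 1 13 9)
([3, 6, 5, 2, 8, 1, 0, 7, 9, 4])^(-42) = [0, 1, 2, 3, 4, 5, 6, 7, 8, 9]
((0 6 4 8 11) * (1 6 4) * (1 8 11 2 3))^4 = (0 4 11)(1 3 2 8 6)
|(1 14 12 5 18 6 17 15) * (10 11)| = |(1 14 12 5 18 6 17 15)(10 11)| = 8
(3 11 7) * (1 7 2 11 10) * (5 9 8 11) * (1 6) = (1 7 3 10 6)(2 5 9 8 11) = [0, 7, 5, 10, 4, 9, 1, 3, 11, 8, 6, 2]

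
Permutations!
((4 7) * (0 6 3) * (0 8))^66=((0 6 3 8)(4 7))^66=(0 3)(6 8)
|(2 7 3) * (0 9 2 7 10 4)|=10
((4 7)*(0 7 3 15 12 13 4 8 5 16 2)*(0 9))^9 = (0 8 16 9 7 5 2)(3 4 13 12 15)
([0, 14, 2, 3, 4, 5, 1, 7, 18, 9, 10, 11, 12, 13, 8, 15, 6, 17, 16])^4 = [0, 16, 2, 3, 4, 5, 18, 7, 1, 9, 10, 11, 12, 13, 6, 15, 8, 17, 14]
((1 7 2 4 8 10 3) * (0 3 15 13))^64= ((0 3 1 7 2 4 8 10 15 13))^64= (0 2 15 1 8)(3 4 13 7 10)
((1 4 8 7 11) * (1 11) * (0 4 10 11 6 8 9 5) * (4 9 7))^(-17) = (0 9 5)(1 8 10 4 11 7 6)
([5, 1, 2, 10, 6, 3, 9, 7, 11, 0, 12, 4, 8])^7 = [4, 1, 2, 9, 12, 6, 8, 7, 3, 11, 0, 10, 5]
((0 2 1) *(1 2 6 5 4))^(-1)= (0 1 4 5 6)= ((0 6 5 4 1))^(-1)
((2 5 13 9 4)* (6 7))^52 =((2 5 13 9 4)(6 7))^52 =(2 13 4 5 9)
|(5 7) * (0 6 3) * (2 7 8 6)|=|(0 2 7 5 8 6 3)|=7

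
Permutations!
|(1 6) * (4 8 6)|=4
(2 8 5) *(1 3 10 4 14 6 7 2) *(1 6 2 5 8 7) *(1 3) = (2 7 5 6 3 10 4 14) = [0, 1, 7, 10, 14, 6, 3, 5, 8, 9, 4, 11, 12, 13, 2]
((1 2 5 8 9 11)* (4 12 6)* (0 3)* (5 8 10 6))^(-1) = (0 3)(1 11 9 8 2)(4 6 10 5 12)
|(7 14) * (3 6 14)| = 4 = |(3 6 14 7)|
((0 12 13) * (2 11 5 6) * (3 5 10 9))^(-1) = (0 13 12)(2 6 5 3 9 10 11)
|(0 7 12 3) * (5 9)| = |(0 7 12 3)(5 9)| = 4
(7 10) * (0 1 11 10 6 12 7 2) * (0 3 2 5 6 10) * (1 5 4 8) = (0 5 6 12 7 10 4 8 1 11)(2 3) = [5, 11, 3, 2, 8, 6, 12, 10, 1, 9, 4, 0, 7]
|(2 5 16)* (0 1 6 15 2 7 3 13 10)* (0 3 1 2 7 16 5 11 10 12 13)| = 20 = |(16)(0 2 11 10 3)(1 6 15 7)(12 13)|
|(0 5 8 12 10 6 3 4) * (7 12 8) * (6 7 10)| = |(0 5 10 7 12 6 3 4)| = 8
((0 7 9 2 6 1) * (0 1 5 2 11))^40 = (11)(2 6 5)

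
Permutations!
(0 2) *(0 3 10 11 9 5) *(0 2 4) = (0 4)(2 3 10 11 9 5) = [4, 1, 3, 10, 0, 2, 6, 7, 8, 5, 11, 9]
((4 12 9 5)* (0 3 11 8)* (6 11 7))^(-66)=((0 3 7 6 11 8)(4 12 9 5))^(-66)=(4 9)(5 12)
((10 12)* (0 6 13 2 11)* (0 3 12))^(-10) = ((0 6 13 2 11 3 12 10))^(-10) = (0 12 11 13)(2 6 10 3)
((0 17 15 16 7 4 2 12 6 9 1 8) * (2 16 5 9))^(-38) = ((0 17 15 5 9 1 8)(2 12 6)(4 16 7))^(-38) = (0 9 17 1 15 8 5)(2 12 6)(4 16 7)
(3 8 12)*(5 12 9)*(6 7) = (3 8 9 5 12)(6 7) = [0, 1, 2, 8, 4, 12, 7, 6, 9, 5, 10, 11, 3]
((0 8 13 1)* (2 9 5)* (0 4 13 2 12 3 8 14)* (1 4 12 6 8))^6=(14)(2 9 5 6 8)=((0 14)(1 12 3)(2 9 5 6 8)(4 13))^6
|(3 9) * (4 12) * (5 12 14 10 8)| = |(3 9)(4 14 10 8 5 12)| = 6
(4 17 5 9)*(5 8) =(4 17 8 5 9) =[0, 1, 2, 3, 17, 9, 6, 7, 5, 4, 10, 11, 12, 13, 14, 15, 16, 8]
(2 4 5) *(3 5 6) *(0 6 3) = (0 6)(2 4 3 5) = [6, 1, 4, 5, 3, 2, 0]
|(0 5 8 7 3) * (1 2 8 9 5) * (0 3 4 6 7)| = |(0 1 2 8)(4 6 7)(5 9)| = 12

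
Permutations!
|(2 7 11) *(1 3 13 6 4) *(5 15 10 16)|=60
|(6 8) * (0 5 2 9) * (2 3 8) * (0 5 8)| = 7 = |(0 8 6 2 9 5 3)|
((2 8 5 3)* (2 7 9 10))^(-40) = ((2 8 5 3 7 9 10))^(-40) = (2 5 7 10 8 3 9)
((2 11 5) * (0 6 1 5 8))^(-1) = (0 8 11 2 5 1 6)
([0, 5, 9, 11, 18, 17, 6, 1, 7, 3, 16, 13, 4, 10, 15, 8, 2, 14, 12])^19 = [0, 8, 10, 2, 18, 7, 6, 15, 14, 16, 11, 9, 4, 3, 5, 17, 13, 1, 12]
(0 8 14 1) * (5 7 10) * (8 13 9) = [13, 0, 2, 3, 4, 7, 6, 10, 14, 8, 5, 11, 12, 9, 1] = (0 13 9 8 14 1)(5 7 10)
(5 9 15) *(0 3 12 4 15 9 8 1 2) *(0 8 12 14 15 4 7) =(0 3 14 15 5 12 7)(1 2 8) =[3, 2, 8, 14, 4, 12, 6, 0, 1, 9, 10, 11, 7, 13, 15, 5]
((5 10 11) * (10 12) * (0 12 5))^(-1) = ((0 12 10 11))^(-1) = (0 11 10 12)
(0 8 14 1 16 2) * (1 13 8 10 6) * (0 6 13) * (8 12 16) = (0 10 13 12 16 2 6 1 8 14) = [10, 8, 6, 3, 4, 5, 1, 7, 14, 9, 13, 11, 16, 12, 0, 15, 2]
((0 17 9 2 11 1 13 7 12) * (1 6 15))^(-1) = (0 12 7 13 1 15 6 11 2 9 17)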